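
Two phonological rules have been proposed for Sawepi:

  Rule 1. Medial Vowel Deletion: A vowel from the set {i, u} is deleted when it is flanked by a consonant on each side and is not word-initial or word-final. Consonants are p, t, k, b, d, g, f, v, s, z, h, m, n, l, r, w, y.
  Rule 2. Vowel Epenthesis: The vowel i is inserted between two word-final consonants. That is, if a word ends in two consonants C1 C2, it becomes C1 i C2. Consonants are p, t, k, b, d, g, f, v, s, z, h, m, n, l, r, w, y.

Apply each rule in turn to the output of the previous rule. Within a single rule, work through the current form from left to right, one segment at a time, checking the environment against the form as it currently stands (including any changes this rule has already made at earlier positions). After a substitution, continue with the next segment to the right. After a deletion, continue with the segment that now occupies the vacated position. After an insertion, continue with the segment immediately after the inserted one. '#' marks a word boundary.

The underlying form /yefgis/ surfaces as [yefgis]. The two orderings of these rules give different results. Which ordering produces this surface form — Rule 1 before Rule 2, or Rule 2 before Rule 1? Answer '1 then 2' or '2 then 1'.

1 then 2

Order 1 then 2:
  1 Medial Vowel Deletion: [yefgis] → [yefgs]
  2 Vowel Epenthesis: [yefgs] → [yefgis]
  result: [yefgis]
Order 2 then 1:
  2 Vowel Epenthesis: no change — [yefgis]
  1 Medial Vowel Deletion: [yefgis] → [yefgs]
  result: [yefgs]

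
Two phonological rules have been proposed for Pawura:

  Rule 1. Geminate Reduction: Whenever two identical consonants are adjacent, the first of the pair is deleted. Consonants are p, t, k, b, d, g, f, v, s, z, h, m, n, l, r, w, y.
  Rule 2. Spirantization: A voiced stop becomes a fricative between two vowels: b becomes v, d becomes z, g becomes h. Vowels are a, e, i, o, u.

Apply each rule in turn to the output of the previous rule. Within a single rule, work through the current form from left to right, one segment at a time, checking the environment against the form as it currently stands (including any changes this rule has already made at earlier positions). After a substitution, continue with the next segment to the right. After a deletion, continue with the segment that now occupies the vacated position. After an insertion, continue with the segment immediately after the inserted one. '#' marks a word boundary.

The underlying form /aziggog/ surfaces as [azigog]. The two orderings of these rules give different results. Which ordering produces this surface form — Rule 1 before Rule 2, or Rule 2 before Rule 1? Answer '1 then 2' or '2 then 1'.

2 then 1

Order 1 then 2:
  1 Geminate Reduction: [aziggog] → [azigog]
  2 Spirantization: [azigog] → [azihog]
  result: [azihog]
Order 2 then 1:
  2 Spirantization: no change — [aziggog]
  1 Geminate Reduction: [aziggog] → [azigog]
  result: [azigog]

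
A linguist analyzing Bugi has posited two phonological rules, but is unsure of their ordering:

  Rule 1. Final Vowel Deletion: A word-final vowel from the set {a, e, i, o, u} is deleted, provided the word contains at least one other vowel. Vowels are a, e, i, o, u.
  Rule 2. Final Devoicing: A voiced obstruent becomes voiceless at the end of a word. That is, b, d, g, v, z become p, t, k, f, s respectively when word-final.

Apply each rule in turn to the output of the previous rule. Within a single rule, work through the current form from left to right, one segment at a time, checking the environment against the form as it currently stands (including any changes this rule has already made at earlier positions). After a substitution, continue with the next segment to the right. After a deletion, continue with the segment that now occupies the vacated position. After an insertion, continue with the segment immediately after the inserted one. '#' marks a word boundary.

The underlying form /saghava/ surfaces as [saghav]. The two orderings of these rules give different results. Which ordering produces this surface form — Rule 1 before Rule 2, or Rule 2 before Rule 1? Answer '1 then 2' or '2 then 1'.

Order 1 then 2:
  1 Final Vowel Deletion: [saghava] → [saghav]
  2 Final Devoicing: [saghav] → [saghaf]
  result: [saghaf]
Order 2 then 1:
  2 Final Devoicing: no change — [saghava]
  1 Final Vowel Deletion: [saghava] → [saghav]
  result: [saghav]

2 then 1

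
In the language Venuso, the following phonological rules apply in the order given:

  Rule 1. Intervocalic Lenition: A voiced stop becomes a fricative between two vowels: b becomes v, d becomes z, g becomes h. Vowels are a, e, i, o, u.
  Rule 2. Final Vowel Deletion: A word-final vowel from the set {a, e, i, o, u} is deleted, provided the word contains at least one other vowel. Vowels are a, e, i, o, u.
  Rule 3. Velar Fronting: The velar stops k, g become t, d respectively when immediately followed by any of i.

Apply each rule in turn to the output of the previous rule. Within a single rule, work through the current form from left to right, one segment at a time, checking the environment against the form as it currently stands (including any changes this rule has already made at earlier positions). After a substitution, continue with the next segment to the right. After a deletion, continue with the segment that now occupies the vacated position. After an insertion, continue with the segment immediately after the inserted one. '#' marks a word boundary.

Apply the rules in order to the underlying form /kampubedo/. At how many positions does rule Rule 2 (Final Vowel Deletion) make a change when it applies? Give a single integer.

Rule 1 Intervocalic Lenition: [kampubedo] → [kampuvezo]
Rule 2 Final Vowel Deletion: [kampuvezo] → [kampuvez]
Rule 3 Velar Fronting: no change — [kampuvez]
Rule Rule 2 changed 1 position(s).

1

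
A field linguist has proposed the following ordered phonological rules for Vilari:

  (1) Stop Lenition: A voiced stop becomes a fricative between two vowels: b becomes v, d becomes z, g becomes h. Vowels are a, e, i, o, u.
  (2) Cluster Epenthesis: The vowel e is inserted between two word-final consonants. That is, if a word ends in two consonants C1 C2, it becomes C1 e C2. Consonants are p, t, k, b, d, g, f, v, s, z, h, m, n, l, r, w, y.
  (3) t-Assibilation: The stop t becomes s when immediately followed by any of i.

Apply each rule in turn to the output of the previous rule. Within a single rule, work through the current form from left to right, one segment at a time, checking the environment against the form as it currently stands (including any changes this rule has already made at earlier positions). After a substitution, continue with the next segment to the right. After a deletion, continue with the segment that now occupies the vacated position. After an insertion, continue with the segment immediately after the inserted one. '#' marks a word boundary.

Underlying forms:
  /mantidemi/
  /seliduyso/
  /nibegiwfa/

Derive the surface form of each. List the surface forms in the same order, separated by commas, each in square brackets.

/mantidemi/:
  (1) Stop Lenition: [mantidemi] → [mantizemi]
  (2) Cluster Epenthesis: no change — [mantizemi]
  (3) t-Assibilation: [mantizemi] → [mansizemi]
/seliduyso/:
  (1) Stop Lenition: [seliduyso] → [selizuyso]
  (2) Cluster Epenthesis: no change — [selizuyso]
  (3) t-Assibilation: no change — [selizuyso]
/nibegiwfa/:
  (1) Stop Lenition: [nibegiwfa] → [nivehiwfa]
  (2) Cluster Epenthesis: no change — [nivehiwfa]
  (3) t-Assibilation: no change — [nivehiwfa]

[mansizemi], [selizuyso], [nivehiwfa]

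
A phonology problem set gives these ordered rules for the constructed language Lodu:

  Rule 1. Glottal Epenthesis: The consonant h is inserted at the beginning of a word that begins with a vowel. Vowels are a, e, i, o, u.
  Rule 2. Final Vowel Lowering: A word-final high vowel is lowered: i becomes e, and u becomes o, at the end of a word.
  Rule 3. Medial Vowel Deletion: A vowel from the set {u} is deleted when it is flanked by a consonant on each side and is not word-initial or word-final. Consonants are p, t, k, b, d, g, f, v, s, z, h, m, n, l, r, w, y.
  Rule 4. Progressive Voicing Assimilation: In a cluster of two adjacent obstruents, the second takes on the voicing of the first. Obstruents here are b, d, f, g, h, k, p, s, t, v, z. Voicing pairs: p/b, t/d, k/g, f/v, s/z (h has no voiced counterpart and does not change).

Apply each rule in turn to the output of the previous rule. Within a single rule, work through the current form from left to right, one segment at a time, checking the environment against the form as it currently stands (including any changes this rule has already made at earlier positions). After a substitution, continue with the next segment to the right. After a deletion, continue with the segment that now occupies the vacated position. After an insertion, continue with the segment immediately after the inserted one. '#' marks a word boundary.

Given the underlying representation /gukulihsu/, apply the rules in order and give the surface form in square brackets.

[gglihso]

Rule 1 Glottal Epenthesis: no change — [gukulihsu]
Rule 2 Final Vowel Lowering: [gukulihsu] → [gukulihso]
Rule 3 Medial Vowel Deletion: [gukulihso] → [gklihso]
Rule 4 Progressive Voicing Assimilation: [gklihso] → [gglihso]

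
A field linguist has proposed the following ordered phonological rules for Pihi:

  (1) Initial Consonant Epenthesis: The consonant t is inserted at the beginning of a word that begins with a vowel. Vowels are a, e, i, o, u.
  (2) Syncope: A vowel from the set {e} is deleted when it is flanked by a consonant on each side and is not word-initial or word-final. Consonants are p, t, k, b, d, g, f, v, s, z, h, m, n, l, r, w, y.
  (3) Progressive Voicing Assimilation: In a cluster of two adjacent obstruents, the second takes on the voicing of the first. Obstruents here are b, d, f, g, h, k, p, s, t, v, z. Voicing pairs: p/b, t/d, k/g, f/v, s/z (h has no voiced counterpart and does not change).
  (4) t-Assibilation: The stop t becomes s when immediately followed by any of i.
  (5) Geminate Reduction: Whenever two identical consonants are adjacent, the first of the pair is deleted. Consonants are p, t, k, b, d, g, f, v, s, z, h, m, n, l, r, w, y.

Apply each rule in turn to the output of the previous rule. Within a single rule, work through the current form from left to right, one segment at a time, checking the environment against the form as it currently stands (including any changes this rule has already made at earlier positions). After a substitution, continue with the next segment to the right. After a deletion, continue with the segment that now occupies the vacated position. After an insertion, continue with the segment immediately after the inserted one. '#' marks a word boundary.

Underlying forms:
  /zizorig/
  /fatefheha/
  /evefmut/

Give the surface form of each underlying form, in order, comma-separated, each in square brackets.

[zizorig], [fatfha], [tfmut]

/zizorig/:
  (1) Initial Consonant Epenthesis: no change — [zizorig]
  (2) Syncope: no change — [zizorig]
  (3) Progressive Voicing Assimilation: no change — [zizorig]
  (4) t-Assibilation: no change — [zizorig]
  (5) Geminate Reduction: no change — [zizorig]
/fatefheha/:
  (1) Initial Consonant Epenthesis: no change — [fatefheha]
  (2) Syncope: [fatefheha] → [fatfhha]
  (3) Progressive Voicing Assimilation: no change — [fatfhha]
  (4) t-Assibilation: no change — [fatfhha]
  (5) Geminate Reduction: [fatfhha] → [fatfha]
/evefmut/:
  (1) Initial Consonant Epenthesis: [evefmut] → [tevefmut]
  (2) Syncope: [tevefmut] → [tvfmut]
  (3) Progressive Voicing Assimilation: [tvfmut] → [tffmut]
  (4) t-Assibilation: no change — [tffmut]
  (5) Geminate Reduction: [tffmut] → [tfmut]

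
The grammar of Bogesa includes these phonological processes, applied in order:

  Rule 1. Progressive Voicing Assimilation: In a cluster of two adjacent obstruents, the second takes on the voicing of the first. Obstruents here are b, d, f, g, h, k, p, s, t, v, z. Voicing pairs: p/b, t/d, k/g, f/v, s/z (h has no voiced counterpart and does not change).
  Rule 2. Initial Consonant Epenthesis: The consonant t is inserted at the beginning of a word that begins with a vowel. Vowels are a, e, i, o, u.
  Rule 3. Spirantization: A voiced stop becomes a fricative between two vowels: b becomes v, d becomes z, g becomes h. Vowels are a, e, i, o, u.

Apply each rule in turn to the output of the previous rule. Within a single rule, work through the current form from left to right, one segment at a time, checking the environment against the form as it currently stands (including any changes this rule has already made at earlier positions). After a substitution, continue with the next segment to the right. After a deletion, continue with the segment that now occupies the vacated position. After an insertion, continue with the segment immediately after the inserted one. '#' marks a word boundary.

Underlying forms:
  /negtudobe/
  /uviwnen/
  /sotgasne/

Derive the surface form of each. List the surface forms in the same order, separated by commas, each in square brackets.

[negduzove], [tuviwnen], [sotkasne]

/negtudobe/:
  Rule 1 Progressive Voicing Assimilation: [negtudobe] → [negdudobe]
  Rule 2 Initial Consonant Epenthesis: no change — [negdudobe]
  Rule 3 Spirantization: [negdudobe] → [negduzove]
/uviwnen/:
  Rule 1 Progressive Voicing Assimilation: no change — [uviwnen]
  Rule 2 Initial Consonant Epenthesis: [uviwnen] → [tuviwnen]
  Rule 3 Spirantization: no change — [tuviwnen]
/sotgasne/:
  Rule 1 Progressive Voicing Assimilation: [sotgasne] → [sotkasne]
  Rule 2 Initial Consonant Epenthesis: no change — [sotkasne]
  Rule 3 Spirantization: no change — [sotkasne]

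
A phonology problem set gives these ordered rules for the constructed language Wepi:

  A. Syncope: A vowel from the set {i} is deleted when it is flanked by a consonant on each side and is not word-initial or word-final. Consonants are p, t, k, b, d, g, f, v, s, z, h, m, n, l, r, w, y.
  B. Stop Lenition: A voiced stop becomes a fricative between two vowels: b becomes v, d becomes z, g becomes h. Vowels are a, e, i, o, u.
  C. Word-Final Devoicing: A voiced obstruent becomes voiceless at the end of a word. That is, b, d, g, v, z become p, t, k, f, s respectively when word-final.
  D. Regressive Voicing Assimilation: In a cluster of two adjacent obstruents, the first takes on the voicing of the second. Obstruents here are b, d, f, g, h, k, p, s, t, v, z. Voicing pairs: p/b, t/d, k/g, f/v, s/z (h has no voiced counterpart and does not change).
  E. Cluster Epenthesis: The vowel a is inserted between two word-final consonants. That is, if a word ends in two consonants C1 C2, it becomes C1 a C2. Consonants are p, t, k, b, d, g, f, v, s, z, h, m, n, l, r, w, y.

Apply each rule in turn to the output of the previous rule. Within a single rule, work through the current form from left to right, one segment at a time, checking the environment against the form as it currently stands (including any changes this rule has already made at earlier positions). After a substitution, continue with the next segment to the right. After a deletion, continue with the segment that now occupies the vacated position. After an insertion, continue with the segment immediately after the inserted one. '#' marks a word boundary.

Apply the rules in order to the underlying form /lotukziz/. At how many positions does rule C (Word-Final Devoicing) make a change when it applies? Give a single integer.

1

A Syncope: [lotukziz] → [lotukzz]
B Stop Lenition: no change — [lotukzz]
C Word-Final Devoicing: [lotukzz] → [lotukzs]
D Regressive Voicing Assimilation: [lotukzs] → [lotugss]
E Cluster Epenthesis: [lotugss] → [lotugsas]
Rule C changed 1 position(s).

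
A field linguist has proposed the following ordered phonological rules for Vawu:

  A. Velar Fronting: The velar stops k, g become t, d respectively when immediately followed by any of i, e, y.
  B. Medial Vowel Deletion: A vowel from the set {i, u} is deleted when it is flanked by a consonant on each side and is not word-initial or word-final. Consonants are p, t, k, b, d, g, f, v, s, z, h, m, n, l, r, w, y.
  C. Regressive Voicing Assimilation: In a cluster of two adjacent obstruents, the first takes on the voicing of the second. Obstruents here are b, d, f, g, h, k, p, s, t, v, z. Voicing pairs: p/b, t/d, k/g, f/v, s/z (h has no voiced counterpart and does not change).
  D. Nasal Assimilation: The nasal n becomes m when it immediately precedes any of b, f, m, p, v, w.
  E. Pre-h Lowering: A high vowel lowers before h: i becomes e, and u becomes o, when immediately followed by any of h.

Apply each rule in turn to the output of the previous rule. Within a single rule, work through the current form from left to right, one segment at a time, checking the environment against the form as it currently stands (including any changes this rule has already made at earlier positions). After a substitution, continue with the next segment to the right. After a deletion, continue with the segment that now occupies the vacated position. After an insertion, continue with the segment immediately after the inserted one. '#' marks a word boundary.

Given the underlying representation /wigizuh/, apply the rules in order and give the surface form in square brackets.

[wdsh]

A Velar Fronting: [wigizuh] → [widizuh]
B Medial Vowel Deletion: [widizuh] → [wdzh]
C Regressive Voicing Assimilation: [wdzh] → [wdsh]
D Nasal Assimilation: no change — [wdsh]
E Pre-h Lowering: no change — [wdsh]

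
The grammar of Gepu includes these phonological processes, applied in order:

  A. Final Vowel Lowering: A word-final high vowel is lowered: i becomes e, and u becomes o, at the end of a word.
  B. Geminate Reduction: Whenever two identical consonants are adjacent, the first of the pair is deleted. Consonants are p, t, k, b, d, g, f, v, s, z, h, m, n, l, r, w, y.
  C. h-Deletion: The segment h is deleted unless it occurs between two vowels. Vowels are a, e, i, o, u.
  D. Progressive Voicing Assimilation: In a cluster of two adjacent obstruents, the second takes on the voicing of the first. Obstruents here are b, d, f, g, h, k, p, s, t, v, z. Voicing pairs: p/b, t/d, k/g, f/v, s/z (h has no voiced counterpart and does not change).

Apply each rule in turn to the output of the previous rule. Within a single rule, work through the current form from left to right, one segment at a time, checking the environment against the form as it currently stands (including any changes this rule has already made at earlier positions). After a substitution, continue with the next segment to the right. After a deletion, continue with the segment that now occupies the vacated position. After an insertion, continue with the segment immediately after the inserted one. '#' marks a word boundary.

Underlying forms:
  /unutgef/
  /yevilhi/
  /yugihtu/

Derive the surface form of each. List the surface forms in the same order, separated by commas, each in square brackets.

/unutgef/:
  A Final Vowel Lowering: no change — [unutgef]
  B Geminate Reduction: no change — [unutgef]
  C h-Deletion: no change — [unutgef]
  D Progressive Voicing Assimilation: [unutgef] → [unutkef]
/yevilhi/:
  A Final Vowel Lowering: [yevilhi] → [yevilhe]
  B Geminate Reduction: no change — [yevilhe]
  C h-Deletion: [yevilhe] → [yevile]
  D Progressive Voicing Assimilation: no change — [yevile]
/yugihtu/:
  A Final Vowel Lowering: [yugihtu] → [yugihto]
  B Geminate Reduction: no change — [yugihto]
  C h-Deletion: [yugihto] → [yugito]
  D Progressive Voicing Assimilation: no change — [yugito]

[unutkef], [yevile], [yugito]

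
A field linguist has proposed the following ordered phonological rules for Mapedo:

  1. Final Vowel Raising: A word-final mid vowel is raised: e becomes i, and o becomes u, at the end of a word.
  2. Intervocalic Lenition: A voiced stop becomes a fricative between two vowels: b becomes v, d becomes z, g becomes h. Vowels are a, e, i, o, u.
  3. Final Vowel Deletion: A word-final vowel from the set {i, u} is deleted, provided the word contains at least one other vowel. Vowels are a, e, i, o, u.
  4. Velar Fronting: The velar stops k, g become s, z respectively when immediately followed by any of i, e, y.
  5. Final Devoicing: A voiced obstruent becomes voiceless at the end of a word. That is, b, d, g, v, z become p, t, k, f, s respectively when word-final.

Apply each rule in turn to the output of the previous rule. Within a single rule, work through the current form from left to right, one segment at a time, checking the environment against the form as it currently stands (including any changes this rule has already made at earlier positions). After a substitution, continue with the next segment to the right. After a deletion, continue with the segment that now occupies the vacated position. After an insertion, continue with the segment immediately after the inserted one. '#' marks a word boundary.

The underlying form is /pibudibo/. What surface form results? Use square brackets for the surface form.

1 Final Vowel Raising: [pibudibo] → [pibudibu]
2 Intervocalic Lenition: [pibudibu] → [pivuzivu]
3 Final Vowel Deletion: [pivuzivu] → [pivuziv]
4 Velar Fronting: no change — [pivuziv]
5 Final Devoicing: [pivuziv] → [pivuzif]

[pivuzif]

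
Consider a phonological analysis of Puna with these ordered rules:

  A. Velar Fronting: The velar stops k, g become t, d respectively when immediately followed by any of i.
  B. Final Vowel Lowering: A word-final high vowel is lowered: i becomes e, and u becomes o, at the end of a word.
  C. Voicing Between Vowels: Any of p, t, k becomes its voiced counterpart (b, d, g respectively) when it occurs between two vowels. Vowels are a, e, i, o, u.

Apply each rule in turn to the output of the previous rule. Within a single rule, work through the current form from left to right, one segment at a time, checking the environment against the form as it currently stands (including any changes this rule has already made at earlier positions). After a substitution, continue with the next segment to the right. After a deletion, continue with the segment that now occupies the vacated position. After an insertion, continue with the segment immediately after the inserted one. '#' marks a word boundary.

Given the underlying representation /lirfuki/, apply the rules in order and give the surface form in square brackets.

[lirfude]

A Velar Fronting: [lirfuki] → [lirfuti]
B Final Vowel Lowering: [lirfuti] → [lirfute]
C Voicing Between Vowels: [lirfute] → [lirfude]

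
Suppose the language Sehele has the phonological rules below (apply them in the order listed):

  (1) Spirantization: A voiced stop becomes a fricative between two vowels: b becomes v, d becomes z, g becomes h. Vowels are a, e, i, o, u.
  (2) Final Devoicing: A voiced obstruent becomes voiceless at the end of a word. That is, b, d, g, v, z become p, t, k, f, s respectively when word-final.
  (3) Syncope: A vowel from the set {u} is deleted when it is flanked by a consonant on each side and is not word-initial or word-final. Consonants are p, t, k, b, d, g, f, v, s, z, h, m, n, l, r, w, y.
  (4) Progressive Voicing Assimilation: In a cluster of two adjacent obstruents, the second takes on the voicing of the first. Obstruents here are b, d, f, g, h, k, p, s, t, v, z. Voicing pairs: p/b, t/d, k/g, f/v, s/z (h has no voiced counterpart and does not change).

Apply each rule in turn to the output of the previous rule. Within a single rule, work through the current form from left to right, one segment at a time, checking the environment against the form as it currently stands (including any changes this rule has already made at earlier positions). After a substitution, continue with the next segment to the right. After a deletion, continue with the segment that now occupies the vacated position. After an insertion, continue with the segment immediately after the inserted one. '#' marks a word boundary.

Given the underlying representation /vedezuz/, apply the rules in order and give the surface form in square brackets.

[vezezz]

(1) Spirantization: [vedezuz] → [vezezuz]
(2) Final Devoicing: [vezezuz] → [vezezus]
(3) Syncope: [vezezus] → [vezezs]
(4) Progressive Voicing Assimilation: [vezezs] → [vezezz]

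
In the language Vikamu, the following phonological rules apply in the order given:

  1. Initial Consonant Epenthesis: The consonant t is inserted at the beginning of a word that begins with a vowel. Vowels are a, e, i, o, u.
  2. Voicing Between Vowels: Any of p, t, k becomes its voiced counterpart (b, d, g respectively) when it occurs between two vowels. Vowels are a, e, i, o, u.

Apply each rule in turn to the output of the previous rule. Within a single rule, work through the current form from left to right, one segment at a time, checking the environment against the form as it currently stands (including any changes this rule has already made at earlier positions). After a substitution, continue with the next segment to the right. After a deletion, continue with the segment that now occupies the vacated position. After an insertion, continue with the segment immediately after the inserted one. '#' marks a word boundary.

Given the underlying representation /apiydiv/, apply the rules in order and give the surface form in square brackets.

[tabiydiv]

1 Initial Consonant Epenthesis: [apiydiv] → [tapiydiv]
2 Voicing Between Vowels: [tapiydiv] → [tabiydiv]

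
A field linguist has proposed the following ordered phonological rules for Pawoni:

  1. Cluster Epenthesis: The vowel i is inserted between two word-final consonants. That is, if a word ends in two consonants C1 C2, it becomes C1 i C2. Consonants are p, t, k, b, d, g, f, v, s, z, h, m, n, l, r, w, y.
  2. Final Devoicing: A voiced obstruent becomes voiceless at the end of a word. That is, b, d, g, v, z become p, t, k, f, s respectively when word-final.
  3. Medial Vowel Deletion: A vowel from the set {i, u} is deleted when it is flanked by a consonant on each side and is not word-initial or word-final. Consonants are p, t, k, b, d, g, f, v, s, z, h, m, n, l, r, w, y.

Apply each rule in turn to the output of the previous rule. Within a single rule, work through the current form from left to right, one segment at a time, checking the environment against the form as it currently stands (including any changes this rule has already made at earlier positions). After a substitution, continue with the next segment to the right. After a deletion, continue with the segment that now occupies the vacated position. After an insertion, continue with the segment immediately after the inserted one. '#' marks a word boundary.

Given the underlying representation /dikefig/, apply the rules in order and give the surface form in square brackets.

1 Cluster Epenthesis: no change — [dikefig]
2 Final Devoicing: [dikefig] → [dikefik]
3 Medial Vowel Deletion: [dikefik] → [dkefk]

[dkefk]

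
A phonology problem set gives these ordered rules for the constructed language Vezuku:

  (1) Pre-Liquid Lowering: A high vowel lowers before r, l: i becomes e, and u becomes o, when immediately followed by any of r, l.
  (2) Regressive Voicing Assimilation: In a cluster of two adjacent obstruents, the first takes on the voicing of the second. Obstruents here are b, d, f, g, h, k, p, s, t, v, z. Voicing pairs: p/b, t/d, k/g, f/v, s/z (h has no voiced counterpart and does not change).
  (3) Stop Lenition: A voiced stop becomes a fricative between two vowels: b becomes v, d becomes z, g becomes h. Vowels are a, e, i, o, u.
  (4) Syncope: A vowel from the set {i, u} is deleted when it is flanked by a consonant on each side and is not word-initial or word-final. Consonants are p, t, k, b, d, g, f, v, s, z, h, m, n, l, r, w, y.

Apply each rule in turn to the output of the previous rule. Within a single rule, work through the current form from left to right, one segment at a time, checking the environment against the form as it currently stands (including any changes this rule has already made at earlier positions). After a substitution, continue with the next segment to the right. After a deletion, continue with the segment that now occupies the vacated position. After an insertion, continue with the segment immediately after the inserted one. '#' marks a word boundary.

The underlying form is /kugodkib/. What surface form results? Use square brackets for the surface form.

(1) Pre-Liquid Lowering: no change — [kugodkib]
(2) Regressive Voicing Assimilation: [kugodkib] → [kugotkib]
(3) Stop Lenition: [kugotkib] → [kuhotkib]
(4) Syncope: [kuhotkib] → [khotkb]

[khotkb]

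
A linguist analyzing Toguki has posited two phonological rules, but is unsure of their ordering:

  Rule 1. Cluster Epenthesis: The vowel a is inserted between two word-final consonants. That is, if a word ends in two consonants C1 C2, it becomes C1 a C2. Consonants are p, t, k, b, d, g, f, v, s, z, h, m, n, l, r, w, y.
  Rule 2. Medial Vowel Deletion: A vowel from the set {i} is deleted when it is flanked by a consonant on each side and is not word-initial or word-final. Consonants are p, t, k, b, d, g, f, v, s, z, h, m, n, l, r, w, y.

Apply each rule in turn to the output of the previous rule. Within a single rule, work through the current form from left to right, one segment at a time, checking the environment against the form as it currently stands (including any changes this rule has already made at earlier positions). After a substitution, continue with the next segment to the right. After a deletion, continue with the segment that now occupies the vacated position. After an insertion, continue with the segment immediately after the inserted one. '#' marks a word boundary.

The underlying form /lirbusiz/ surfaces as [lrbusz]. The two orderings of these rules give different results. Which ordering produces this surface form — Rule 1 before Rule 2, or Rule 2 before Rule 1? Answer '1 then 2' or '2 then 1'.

1 then 2

Order 1 then 2:
  1 Cluster Epenthesis: no change — [lirbusiz]
  2 Medial Vowel Deletion: [lirbusiz] → [lrbusz]
  result: [lrbusz]
Order 2 then 1:
  2 Medial Vowel Deletion: [lirbusiz] → [lrbusz]
  1 Cluster Epenthesis: [lrbusz] → [lrbusaz]
  result: [lrbusaz]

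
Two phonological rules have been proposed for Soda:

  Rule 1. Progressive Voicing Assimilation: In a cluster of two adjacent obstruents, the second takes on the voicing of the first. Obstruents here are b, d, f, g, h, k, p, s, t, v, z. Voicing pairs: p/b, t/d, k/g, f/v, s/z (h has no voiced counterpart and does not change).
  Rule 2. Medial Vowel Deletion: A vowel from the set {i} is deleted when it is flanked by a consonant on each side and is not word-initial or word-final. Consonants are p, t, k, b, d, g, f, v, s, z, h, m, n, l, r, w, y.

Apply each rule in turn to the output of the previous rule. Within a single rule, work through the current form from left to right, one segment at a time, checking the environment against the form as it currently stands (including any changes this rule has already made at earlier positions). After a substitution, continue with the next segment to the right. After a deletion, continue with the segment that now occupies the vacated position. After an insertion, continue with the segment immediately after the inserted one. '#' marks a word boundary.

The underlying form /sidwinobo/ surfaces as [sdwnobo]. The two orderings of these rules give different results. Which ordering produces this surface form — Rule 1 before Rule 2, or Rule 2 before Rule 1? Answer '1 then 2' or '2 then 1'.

Order 1 then 2:
  1 Progressive Voicing Assimilation: no change — [sidwinobo]
  2 Medial Vowel Deletion: [sidwinobo] → [sdwnobo]
  result: [sdwnobo]
Order 2 then 1:
  2 Medial Vowel Deletion: [sidwinobo] → [sdwnobo]
  1 Progressive Voicing Assimilation: [sdwnobo] → [stwnobo]
  result: [stwnobo]

1 then 2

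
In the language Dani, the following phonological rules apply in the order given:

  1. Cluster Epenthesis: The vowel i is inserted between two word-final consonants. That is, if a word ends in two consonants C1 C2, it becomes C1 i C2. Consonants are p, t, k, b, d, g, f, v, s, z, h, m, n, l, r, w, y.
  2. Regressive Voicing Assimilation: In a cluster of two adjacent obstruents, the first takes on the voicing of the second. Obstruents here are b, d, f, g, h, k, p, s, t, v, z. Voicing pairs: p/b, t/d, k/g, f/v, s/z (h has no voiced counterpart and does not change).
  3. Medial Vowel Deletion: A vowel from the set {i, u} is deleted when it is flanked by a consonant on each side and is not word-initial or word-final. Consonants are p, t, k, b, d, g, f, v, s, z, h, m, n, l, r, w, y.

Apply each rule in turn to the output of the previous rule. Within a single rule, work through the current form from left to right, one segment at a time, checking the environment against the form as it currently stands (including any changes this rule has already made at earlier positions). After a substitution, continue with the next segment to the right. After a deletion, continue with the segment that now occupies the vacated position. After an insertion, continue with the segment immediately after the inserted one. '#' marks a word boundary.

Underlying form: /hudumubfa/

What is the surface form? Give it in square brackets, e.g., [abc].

[hdmpfa]

1 Cluster Epenthesis: no change — [hudumubfa]
2 Regressive Voicing Assimilation: [hudumubfa] → [hudumupfa]
3 Medial Vowel Deletion: [hudumupfa] → [hdmpfa]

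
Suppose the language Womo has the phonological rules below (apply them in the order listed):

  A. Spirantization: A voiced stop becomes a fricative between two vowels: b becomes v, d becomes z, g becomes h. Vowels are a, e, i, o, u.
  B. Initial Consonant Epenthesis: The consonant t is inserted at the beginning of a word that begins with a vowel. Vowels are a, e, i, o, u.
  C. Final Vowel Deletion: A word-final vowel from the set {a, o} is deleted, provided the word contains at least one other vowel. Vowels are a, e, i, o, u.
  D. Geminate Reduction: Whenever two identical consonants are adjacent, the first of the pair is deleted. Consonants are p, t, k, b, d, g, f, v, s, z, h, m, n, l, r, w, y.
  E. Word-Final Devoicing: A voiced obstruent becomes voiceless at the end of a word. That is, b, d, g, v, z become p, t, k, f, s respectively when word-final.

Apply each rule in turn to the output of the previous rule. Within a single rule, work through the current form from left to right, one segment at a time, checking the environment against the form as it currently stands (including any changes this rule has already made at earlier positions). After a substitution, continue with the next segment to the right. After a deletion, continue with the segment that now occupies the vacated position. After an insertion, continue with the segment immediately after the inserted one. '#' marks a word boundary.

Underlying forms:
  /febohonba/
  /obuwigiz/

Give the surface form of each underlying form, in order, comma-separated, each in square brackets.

[fevohonp], [tovuwihis]

/febohonba/:
  A Spirantization: [febohonba] → [fevohonba]
  B Initial Consonant Epenthesis: no change — [fevohonba]
  C Final Vowel Deletion: [fevohonba] → [fevohonb]
  D Geminate Reduction: no change — [fevohonb]
  E Word-Final Devoicing: [fevohonb] → [fevohonp]
/obuwigiz/:
  A Spirantization: [obuwigiz] → [ovuwihiz]
  B Initial Consonant Epenthesis: [ovuwihiz] → [tovuwihiz]
  C Final Vowel Deletion: no change — [tovuwihiz]
  D Geminate Reduction: no change — [tovuwihiz]
  E Word-Final Devoicing: [tovuwihiz] → [tovuwihis]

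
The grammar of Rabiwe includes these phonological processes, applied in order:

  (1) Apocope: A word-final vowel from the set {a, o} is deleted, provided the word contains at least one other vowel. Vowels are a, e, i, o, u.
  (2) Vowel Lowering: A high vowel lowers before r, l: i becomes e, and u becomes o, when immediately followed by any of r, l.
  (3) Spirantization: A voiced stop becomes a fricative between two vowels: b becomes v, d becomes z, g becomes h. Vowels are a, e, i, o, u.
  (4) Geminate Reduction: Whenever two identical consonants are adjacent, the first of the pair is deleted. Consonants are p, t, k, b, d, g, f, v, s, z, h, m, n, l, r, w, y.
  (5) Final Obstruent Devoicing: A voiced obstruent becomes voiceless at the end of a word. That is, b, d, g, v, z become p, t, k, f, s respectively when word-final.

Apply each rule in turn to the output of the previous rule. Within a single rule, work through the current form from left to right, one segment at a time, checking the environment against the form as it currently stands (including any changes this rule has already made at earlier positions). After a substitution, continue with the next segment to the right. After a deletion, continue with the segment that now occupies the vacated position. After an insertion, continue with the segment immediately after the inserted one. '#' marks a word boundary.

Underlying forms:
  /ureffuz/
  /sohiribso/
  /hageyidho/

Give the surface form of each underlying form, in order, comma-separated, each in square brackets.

[orefus], [soheribs], [haheyidh]

/ureffuz/:
  (1) Apocope: no change — [ureffuz]
  (2) Vowel Lowering: [ureffuz] → [oreffuz]
  (3) Spirantization: no change — [oreffuz]
  (4) Geminate Reduction: [oreffuz] → [orefuz]
  (5) Final Obstruent Devoicing: [orefuz] → [orefus]
/sohiribso/:
  (1) Apocope: [sohiribso] → [sohiribs]
  (2) Vowel Lowering: [sohiribs] → [soheribs]
  (3) Spirantization: no change — [soheribs]
  (4) Geminate Reduction: no change — [soheribs]
  (5) Final Obstruent Devoicing: no change — [soheribs]
/hageyidho/:
  (1) Apocope: [hageyidho] → [hageyidh]
  (2) Vowel Lowering: no change — [hageyidh]
  (3) Spirantization: [hageyidh] → [haheyidh]
  (4) Geminate Reduction: no change — [haheyidh]
  (5) Final Obstruent Devoicing: no change — [haheyidh]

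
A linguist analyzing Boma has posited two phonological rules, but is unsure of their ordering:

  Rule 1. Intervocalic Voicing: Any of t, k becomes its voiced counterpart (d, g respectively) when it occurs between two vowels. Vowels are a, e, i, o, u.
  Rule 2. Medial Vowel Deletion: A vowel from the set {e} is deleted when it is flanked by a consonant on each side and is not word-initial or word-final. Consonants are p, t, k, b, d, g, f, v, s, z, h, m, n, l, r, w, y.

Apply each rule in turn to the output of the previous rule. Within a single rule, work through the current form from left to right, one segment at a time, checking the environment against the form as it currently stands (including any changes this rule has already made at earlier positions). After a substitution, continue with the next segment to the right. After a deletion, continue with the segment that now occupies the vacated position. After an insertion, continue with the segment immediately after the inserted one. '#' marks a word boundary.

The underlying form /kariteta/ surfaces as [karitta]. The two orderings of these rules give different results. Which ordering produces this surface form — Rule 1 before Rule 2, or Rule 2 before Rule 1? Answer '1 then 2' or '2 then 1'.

Order 1 then 2:
  1 Intervocalic Voicing: [kariteta] → [karideda]
  2 Medial Vowel Deletion: [karideda] → [karidda]
  result: [karidda]
Order 2 then 1:
  2 Medial Vowel Deletion: [kariteta] → [karitta]
  1 Intervocalic Voicing: no change — [karitta]
  result: [karitta]

2 then 1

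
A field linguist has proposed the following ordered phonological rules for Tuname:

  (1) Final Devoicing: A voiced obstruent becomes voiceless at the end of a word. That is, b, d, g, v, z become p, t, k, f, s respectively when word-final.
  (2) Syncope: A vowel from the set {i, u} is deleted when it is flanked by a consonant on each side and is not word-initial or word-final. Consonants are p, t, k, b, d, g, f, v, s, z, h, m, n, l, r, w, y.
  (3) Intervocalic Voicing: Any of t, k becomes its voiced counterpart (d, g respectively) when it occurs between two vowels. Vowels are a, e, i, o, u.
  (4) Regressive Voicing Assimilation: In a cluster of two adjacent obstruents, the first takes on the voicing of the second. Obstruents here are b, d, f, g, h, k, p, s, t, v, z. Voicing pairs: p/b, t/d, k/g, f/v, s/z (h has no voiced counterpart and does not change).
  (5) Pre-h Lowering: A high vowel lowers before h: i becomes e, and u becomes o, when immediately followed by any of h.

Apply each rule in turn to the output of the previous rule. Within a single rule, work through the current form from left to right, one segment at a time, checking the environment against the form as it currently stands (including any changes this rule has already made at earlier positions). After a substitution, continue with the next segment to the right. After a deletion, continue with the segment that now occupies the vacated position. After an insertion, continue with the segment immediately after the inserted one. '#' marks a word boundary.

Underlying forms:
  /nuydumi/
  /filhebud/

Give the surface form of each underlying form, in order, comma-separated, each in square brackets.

/nuydumi/:
  (1) Final Devoicing: no change — [nuydumi]
  (2) Syncope: [nuydumi] → [nydmi]
  (3) Intervocalic Voicing: no change — [nydmi]
  (4) Regressive Voicing Assimilation: no change — [nydmi]
  (5) Pre-h Lowering: no change — [nydmi]
/filhebud/:
  (1) Final Devoicing: [filhebud] → [filhebut]
  (2) Syncope: [filhebut] → [flhebt]
  (3) Intervocalic Voicing: no change — [flhebt]
  (4) Regressive Voicing Assimilation: [flhebt] → [flhept]
  (5) Pre-h Lowering: no change — [flhept]

[nydmi], [flhept]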